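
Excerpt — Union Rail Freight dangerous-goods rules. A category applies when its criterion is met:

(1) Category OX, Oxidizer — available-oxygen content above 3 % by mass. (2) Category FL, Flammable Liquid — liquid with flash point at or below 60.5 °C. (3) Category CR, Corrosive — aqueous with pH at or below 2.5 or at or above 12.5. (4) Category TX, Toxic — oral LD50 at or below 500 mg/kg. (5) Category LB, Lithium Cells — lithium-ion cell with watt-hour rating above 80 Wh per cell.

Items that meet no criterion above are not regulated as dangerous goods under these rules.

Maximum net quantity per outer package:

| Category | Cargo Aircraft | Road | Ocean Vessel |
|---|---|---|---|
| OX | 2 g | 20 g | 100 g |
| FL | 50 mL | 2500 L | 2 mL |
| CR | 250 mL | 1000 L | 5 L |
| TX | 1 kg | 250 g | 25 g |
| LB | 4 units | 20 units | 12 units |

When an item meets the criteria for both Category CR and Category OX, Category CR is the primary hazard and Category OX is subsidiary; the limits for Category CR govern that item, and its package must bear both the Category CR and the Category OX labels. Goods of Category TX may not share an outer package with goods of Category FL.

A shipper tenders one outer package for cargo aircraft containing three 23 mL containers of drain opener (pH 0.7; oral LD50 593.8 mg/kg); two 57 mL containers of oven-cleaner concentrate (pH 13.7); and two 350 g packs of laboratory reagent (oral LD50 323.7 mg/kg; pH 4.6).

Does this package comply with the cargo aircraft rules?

With pH 0.7 (≤ 2.5), the drain opener falls in Category CR.
With pH 13.7 (≥ 12.5), the oven-cleaner concentrate falls in Category CR.
With oral LD50 323.7 mg/kg (≤ 500 mg/kg), the laboratory reagent falls in Category TX.
Category TX quantity: two 350 g packs = 700 g.
700 g ≤ 1 kg (cargo aircraft limit, Category TX) — within limit.
Category CR net quantity: (three 23 mL containers = 69 mL) + (two 57 mL containers = 114 mL) = 183 mL.
183 mL ≤ 250 mL (cargo aircraft limit, Category CR) — within limit.
The segregation rule (Category TX with Category FL) does not apply to Category TX with Category CR.
Every hazard category is within its cargo aircraft limit and no segregation rule is violated.

Yes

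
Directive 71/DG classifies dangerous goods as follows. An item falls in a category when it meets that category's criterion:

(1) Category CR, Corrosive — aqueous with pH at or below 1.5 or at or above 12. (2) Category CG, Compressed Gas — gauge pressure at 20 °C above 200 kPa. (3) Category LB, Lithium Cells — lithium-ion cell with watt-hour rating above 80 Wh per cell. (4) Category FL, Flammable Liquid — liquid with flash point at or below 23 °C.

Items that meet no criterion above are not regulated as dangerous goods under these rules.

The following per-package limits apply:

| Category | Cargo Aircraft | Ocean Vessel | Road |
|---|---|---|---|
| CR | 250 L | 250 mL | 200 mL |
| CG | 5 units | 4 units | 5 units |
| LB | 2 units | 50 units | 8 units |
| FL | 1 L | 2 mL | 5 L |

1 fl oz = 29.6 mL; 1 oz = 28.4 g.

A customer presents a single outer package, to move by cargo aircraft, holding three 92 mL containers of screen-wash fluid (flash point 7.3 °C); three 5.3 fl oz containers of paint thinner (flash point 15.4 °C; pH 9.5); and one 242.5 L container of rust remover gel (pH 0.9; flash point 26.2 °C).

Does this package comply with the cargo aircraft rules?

Screen-wash fluid: flash point 7.3 °C ≤ 23 °C → Category FL (Flammable Liquid).
The paint thinner has flash point 15.4 °C, which is ≤ 23 °C, so it is Category FL (Flammable Liquid).
With pH 0.9 (≤ 1.5), the rust remover gel falls in Category CR.
Total Category FL: (three 92 mL containers = 276 mL) + (three 5.3 fl oz containers = 470.64 mL) = 746.64 mL.
746.64 mL ≤ 1 L (cargo aircraft limit, Category FL) — within limit.
Category CR quantity: 242.5 L.
242.5 L is within the cargo aircraft limit of 250 L for Category CR.
Every hazard category is within its cargo aircraft limit and no segregation rule is violated.

Yes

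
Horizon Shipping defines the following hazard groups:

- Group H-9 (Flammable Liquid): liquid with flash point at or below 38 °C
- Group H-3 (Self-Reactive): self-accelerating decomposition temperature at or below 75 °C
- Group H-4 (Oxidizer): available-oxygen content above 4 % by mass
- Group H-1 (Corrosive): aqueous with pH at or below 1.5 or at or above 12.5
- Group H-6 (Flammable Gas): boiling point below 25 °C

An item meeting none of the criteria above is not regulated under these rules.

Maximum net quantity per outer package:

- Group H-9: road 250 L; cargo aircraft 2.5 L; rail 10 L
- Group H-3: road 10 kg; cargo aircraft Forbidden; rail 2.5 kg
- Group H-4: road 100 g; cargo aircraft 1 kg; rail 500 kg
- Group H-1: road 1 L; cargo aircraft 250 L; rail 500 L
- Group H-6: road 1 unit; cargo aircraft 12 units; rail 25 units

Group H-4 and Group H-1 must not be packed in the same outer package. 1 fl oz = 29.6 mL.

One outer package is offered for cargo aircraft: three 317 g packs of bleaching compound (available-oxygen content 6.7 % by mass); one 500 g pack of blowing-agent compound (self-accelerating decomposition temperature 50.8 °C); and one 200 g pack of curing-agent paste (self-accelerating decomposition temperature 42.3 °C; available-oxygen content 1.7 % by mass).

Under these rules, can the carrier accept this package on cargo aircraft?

No

With available-oxygen content 6.7 % by mass (> 4 % by mass), the bleaching compound falls in Group H-4.
With self-accelerating decomposition temperature 50.8 °C (≤ 75 °C), the blowing-agent compound falls in Group H-3.
Curing-agent paste: self-accelerating decomposition temperature 42.3 °C ≤ 75 °C → Group H-3 (Self-Reactive).
Total Group H-3: 500 g + 200 g = 700 g.
By cargo aircraft, Group H-3 is Forbidden regardless of quantity.
Group H-4 quantity: three 317 g packs = 951 g.
That is within the Group H-4 cargo aircraft limit of 1 kg.
The segregation rule (Group H-4 with Group H-1) does not apply to Group H-3 with Group H-4.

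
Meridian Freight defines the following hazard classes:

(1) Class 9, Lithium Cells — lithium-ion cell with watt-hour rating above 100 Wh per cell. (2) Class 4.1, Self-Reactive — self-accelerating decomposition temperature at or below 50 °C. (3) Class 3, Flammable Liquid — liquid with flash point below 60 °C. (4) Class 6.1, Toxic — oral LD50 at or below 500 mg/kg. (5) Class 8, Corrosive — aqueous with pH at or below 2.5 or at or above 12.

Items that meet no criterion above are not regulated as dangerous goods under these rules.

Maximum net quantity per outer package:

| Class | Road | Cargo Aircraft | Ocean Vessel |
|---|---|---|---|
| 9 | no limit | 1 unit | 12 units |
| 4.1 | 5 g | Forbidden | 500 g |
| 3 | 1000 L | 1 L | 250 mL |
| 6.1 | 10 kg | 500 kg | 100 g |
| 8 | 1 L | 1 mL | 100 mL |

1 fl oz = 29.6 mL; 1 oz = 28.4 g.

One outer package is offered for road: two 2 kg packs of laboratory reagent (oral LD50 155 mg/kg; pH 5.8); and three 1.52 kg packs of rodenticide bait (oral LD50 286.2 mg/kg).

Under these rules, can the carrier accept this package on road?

Oral LD50 155 mg/kg meets the Class 6.1 criterion (Toxic), so the laboratory reagent is Class 6.1.
Oral LD50 286.2 mg/kg meets the Class 6.1 criterion (Toxic), so the rodenticide bait is Class 6.1.
Total Class 6.1: (two 2 kg packs = 4 kg) + (three 1.52 kg packs = 4.56 kg) = 8.56 kg.
8.56 kg ≤ 10 kg (road limit, Class 6.1) — within limit.

Yes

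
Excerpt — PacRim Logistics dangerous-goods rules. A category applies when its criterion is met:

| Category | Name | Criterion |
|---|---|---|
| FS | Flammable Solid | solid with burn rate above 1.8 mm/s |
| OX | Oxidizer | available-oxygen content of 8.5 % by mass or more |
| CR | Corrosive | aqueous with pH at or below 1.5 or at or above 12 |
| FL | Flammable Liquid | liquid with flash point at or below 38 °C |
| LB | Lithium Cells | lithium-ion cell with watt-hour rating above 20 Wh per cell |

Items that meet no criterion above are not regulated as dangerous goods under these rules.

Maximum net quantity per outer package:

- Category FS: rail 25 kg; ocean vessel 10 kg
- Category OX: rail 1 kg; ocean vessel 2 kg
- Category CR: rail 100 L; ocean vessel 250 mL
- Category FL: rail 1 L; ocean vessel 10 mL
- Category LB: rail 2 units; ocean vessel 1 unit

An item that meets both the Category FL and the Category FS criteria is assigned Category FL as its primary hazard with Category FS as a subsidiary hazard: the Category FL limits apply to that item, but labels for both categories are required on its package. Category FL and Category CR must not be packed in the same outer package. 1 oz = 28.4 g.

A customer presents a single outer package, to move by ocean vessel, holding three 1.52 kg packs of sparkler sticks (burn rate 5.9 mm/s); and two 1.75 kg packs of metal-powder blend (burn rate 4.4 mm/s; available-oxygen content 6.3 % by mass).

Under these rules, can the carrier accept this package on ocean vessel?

Yes

The sparkler sticks have burn rate 5.9 mm/s, which is > 1.8 mm/s, so they are Category FS (Flammable Solid).
With burn rate 4.4 mm/s (> 1.8 mm/s), the metal-powder blend falls in Category FS.
Category FS net quantity: (three 1.52 kg packs = 4.56 kg) + (two 1.75 kg packs = 3.5 kg) = 8.06 kg.
8.06 kg ≤ 10 kg (ocean vessel limit, Category FS) — within limit.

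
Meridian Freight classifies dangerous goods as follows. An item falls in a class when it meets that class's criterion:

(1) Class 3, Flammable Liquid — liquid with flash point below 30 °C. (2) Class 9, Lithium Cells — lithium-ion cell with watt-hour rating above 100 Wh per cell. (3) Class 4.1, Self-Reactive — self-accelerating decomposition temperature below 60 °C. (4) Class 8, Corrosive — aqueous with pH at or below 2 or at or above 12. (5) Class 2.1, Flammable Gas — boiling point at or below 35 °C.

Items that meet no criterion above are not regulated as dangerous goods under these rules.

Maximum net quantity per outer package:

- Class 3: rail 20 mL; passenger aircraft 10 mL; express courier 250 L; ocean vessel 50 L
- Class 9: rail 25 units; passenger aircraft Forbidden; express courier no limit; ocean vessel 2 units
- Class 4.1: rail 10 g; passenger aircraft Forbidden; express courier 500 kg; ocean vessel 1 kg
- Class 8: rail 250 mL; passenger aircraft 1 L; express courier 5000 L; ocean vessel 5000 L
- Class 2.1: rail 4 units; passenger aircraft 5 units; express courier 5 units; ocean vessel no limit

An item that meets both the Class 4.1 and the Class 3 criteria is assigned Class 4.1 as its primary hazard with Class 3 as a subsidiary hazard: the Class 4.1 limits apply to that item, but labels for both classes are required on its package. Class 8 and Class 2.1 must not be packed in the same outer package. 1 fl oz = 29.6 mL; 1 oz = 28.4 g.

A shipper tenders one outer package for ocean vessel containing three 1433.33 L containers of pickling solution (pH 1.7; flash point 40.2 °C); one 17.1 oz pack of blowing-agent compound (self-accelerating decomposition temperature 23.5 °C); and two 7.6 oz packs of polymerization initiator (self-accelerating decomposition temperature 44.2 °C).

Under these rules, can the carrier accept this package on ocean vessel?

Pickling solution: pH 1.7 ≤ 2 → Class 8 (Corrosive).
The blowing-agent compound has self-accelerating decomposition temperature 23.5 °C, which is < 60 °C, so it is Class 4.1 (Self-Reactive).
The polymerization initiator has self-accelerating decomposition temperature 44.2 °C, which is < 60 °C, so it is Class 4.1 (Self-Reactive).
Class 8 quantity: three 1433.33 L containers = 4299.99 L.
That is within the Class 8 ocean vessel limit of 5000 L.
Total Class 4.1: (one 17.1 oz pack = 485.64 g) + (two 7.6 oz packs = 431.68 g) = 917.32 g.
That is within the Class 4.1 ocean vessel limit of 1 kg.
The segregation rule (Class 8 with Class 2.1) does not apply to Class 8 with Class 4.1.
Every hazard class is within its ocean vessel limit and no segregation rule is violated.

Yes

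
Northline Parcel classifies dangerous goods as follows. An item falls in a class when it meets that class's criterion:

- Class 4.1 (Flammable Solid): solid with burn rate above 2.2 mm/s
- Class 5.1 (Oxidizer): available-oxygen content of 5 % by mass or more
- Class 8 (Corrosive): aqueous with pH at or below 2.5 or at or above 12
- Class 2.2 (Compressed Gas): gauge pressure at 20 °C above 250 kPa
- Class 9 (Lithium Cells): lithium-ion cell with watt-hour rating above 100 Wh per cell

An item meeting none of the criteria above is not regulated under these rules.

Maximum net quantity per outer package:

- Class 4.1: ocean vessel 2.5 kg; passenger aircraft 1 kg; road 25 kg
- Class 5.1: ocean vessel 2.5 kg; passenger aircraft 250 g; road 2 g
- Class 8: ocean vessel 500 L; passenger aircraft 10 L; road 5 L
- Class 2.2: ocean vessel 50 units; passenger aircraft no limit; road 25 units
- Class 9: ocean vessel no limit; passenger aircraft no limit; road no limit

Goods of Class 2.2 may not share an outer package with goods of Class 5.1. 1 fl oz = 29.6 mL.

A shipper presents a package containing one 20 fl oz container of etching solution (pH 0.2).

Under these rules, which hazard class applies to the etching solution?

With pH 0.2 (≤ 2.5), the etching solution falls in Class 8.

Class 8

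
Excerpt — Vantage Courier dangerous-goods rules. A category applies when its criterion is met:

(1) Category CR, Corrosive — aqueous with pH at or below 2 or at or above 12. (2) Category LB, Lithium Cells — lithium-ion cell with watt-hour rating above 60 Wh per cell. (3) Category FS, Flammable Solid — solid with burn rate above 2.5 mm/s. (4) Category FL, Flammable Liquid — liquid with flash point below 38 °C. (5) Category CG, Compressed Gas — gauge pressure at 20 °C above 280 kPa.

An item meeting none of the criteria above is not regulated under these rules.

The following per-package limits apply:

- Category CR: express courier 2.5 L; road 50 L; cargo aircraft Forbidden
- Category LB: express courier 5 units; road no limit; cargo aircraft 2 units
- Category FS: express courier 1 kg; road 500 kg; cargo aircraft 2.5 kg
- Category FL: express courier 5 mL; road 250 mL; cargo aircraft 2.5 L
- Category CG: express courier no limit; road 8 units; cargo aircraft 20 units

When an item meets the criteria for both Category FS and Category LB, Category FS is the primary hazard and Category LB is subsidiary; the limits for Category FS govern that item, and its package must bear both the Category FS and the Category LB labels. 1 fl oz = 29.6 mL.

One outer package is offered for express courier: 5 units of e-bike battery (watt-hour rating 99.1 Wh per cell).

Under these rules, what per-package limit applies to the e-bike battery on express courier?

5 units

With watt-hour rating 99.1 Wh per cell (> 60 Wh per cell), the e-bike battery falls in Category LB.
The express courier limit for Category LB is 5 units.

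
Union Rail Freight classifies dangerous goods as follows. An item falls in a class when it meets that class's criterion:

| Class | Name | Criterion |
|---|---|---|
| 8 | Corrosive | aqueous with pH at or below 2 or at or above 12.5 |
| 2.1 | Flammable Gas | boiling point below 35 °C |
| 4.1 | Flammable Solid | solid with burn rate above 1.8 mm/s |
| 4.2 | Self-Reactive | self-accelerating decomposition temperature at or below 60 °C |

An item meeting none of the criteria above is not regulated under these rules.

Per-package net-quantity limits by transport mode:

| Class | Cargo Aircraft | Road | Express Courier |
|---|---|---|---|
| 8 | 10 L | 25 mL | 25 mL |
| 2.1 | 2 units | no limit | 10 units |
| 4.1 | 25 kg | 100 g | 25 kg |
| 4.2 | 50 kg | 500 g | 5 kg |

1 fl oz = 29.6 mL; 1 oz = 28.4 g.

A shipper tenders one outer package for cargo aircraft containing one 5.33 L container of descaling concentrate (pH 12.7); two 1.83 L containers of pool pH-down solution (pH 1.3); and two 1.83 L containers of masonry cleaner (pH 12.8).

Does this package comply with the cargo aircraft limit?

With pH 12.7 (≥ 12.5), the descaling concentrate falls in Class 8.
pH 1.3 meets the Class 8 criterion (Corrosive), so the pool pH-down solution is Class 8.
Masonry cleaner: pH 12.8 ≥ 12.5 → Class 8 (Corrosive).
Class 8 net quantity: 5.33 L + (two 1.83 L containers = 3.66 L) + (two 1.83 L containers = 3.66 L) = 12.65 L.
12.65 L > 10 L (cargo aircraft limit, Class 8) — over the limit.

No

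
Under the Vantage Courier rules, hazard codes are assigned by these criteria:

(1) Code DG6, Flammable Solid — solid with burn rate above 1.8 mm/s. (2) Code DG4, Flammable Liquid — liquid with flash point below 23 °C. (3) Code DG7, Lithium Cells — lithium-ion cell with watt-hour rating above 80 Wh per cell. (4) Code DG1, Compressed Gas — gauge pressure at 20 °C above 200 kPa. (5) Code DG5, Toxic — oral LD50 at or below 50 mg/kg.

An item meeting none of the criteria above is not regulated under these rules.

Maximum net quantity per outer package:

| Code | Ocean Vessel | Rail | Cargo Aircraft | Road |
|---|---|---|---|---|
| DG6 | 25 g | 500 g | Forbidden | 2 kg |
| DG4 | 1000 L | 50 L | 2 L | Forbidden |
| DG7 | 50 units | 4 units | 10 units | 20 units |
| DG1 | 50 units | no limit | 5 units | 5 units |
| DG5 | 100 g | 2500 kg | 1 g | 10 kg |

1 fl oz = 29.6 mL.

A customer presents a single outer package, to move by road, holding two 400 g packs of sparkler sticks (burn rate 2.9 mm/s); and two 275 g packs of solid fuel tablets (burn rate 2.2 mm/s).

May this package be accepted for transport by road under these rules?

Yes

Burn rate 2.9 mm/s meets the Code DG6 criterion (Flammable Solid), so the sparkler sticks are Code DG6.
Burn rate 2.2 mm/s meets the Code DG6 criterion (Flammable Solid), so the solid fuel tablets are Code DG6.
Total Code DG6: (two 400 g packs = 800 g) + (two 275 g packs = 550 g) = 1.35 kg.
That is within the Code DG6 road limit of 2 kg.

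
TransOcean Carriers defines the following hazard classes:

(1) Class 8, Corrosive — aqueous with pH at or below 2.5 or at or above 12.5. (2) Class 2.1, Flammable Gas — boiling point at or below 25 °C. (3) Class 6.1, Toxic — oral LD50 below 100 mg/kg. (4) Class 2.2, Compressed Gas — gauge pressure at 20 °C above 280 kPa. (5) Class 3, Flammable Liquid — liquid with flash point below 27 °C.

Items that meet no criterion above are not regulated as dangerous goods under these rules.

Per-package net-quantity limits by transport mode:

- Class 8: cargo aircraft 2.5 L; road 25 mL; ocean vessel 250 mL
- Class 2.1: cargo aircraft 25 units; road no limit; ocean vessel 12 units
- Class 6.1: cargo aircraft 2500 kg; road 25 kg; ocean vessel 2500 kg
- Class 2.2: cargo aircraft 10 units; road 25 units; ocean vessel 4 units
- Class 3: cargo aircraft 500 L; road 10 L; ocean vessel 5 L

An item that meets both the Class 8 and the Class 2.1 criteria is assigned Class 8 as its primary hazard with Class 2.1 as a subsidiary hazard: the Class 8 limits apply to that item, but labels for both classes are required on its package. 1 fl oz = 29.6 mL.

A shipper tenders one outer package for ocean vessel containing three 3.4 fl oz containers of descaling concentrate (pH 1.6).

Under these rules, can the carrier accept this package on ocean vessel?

The descaling concentrate has pH 1.6, which is ≤ 2.5, so it is Class 8 (Corrosive).
Class 8 quantity: three 3.4 fl oz containers = 301.92 mL.
301.92 mL > 250 mL (ocean vessel limit, Class 8) — over the limit.

No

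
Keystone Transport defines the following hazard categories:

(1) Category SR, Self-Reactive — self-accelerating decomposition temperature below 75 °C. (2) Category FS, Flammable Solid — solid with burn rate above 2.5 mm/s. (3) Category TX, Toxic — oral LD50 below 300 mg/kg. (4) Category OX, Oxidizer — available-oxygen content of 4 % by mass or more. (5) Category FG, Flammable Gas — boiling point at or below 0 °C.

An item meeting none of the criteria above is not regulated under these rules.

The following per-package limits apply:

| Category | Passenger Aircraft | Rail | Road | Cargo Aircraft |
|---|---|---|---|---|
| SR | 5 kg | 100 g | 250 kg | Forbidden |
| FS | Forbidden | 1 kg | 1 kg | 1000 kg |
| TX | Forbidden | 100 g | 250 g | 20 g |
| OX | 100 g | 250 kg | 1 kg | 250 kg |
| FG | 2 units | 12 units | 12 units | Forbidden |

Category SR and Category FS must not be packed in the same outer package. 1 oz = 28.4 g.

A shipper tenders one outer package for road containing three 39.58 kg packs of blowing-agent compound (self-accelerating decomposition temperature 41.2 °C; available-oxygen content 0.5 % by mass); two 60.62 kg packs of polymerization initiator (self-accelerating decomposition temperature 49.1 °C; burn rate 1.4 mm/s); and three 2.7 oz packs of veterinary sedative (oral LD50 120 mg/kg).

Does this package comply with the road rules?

Yes

Self-accelerating decomposition temperature 41.2 °C meets the Category SR criterion (Self-Reactive), so the blowing-agent compound is Category SR.
Polymerization initiator: self-accelerating decomposition temperature 49.1 °C < 75 °C → Category SR (Self-Reactive).
With oral LD50 120 mg/kg (< 300 mg/kg), the veterinary sedative falls in Category TX.
Category SR net quantity: (three 39.58 kg packs = 118.74 kg) + (two 60.62 kg packs = 121.24 kg) = 239.98 kg.
239.98 kg ≤ 250 kg (road limit, Category SR) — within limit.
Category TX quantity: three 2.7 oz packs = 230.04 g.
That is within the Category TX road limit of 250 g.
The segregation rule (Category SR with Category FS) does not apply to Category SR with Category TX.
Every hazard category is within its road limit and no segregation rule is violated.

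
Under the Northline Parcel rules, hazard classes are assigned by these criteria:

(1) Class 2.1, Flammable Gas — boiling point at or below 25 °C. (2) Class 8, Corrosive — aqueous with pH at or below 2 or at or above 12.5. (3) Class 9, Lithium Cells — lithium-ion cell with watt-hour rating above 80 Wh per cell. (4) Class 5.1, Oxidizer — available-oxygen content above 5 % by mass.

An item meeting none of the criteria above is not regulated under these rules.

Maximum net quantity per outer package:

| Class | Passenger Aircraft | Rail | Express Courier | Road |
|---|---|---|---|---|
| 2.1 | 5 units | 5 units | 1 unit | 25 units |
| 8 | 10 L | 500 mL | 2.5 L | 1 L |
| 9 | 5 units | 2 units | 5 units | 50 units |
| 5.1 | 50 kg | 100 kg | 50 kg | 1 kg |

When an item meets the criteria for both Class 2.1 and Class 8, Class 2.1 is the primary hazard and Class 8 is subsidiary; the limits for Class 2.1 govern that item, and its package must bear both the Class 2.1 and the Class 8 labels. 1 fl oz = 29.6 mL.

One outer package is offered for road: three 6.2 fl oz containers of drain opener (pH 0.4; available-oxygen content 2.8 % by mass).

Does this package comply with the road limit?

pH 0.4 meets the Class 8 criterion (Corrosive), so the drain opener is Class 8.
Class 8 quantity: three 6.2 fl oz containers = 550.56 mL.
550.56 mL is within the road limit of 1 L for Class 8.

Yes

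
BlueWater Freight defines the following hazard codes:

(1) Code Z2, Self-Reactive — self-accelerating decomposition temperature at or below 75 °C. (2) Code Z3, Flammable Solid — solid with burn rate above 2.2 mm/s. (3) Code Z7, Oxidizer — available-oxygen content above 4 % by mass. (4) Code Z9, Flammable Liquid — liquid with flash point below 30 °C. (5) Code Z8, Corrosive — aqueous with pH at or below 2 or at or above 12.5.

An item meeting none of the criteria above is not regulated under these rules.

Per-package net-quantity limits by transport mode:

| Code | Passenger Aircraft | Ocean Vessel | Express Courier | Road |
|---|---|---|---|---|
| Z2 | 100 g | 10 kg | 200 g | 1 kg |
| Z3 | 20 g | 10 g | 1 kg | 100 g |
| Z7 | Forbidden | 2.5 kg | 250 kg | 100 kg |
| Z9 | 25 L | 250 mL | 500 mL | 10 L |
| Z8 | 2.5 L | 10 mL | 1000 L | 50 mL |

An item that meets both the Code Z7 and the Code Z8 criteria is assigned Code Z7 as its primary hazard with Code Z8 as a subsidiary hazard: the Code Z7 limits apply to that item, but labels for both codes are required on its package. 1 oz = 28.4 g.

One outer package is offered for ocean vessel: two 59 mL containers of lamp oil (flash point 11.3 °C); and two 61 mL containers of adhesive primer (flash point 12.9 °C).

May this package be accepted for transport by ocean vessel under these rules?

Flash point 11.3 °C meets the Code Z9 criterion (Flammable Liquid), so the lamp oil is Code Z9.
With flash point 12.9 °C (< 30 °C), the adhesive primer falls in Code Z9.
Total Code Z9: (two 59 mL containers = 118 mL) + (two 61 mL containers = 122 mL) = 240 mL.
That is within the Code Z9 ocean vessel limit of 250 mL.

Yes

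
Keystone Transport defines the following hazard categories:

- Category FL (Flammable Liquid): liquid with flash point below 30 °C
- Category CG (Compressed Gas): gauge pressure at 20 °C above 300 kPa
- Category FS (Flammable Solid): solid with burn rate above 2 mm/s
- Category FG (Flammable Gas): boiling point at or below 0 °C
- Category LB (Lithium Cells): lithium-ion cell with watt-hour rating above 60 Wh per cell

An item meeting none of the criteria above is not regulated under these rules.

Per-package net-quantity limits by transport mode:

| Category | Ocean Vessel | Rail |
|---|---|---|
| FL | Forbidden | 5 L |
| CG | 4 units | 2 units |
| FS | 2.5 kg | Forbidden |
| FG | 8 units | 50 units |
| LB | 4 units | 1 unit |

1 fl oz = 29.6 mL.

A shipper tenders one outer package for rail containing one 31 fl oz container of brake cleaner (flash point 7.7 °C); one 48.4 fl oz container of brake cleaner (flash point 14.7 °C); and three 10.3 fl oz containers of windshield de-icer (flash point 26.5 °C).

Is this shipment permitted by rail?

Yes

The brake cleaner has flash point 7.7 °C, which is < 30 °C, so it is Category FL (Flammable Liquid).
With flash point 14.7 °C (< 30 °C), the brake cleaner falls in Category FL.
Windshield de-icer: flash point 26.5 °C < 30 °C → Category FL (Flammable Liquid).
Total Category FL: (one 31 fl oz container = 917.6 mL) + (one 48.4 fl oz container = 1432.64 mL) + (three 10.3 fl oz containers = 914.64 mL) = 3264.88 mL.
That is within the Category FL rail limit of 5 L.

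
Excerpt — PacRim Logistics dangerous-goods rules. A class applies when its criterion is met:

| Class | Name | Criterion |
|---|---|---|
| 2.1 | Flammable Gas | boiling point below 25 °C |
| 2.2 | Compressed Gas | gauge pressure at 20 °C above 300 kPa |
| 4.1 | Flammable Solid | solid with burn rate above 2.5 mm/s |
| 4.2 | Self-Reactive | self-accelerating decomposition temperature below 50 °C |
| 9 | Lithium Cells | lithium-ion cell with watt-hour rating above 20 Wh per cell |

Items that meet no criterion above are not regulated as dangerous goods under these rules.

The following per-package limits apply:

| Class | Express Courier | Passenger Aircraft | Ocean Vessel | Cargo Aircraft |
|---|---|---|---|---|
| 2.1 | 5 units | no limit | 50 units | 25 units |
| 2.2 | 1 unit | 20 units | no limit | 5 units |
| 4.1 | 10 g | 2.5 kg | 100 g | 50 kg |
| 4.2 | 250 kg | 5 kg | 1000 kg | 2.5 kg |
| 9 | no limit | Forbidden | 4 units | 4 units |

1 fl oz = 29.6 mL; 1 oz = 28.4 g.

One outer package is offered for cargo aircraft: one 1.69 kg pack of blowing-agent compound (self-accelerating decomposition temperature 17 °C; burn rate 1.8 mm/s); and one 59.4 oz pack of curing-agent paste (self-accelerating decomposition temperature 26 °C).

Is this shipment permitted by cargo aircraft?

No

The blowing-agent compound has self-accelerating decomposition temperature 17 °C, which is < 50 °C, so it is Class 4.2 (Self-Reactive).
Curing-agent paste: self-accelerating decomposition temperature 26 °C < 50 °C → Class 4.2 (Self-Reactive).
Class 4.2 net quantity: 1.69 kg + (one 59.4 oz pack = 1686.96 g) = 3376.96 g.
3376.96 g > 2.5 kg (cargo aircraft limit, Class 4.2) — over the limit.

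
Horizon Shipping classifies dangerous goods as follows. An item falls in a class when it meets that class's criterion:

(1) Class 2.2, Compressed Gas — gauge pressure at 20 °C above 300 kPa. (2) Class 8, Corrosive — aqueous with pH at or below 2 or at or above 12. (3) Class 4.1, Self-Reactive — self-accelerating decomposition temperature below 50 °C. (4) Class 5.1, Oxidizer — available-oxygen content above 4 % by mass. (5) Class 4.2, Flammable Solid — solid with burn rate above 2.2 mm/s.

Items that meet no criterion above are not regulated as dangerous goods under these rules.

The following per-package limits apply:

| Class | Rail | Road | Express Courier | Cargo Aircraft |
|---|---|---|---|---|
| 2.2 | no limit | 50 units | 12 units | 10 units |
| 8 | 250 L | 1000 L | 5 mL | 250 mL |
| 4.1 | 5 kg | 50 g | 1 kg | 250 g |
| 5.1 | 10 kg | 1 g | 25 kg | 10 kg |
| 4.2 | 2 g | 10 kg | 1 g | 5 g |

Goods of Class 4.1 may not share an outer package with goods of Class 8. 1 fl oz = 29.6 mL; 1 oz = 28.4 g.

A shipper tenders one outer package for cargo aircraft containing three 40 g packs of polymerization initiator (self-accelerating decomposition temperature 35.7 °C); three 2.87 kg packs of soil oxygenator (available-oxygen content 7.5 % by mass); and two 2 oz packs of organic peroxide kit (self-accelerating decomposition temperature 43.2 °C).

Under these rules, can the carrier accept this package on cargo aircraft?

The polymerization initiator has self-accelerating decomposition temperature 35.7 °C, which is < 50 °C, so it is Class 4.1 (Self-Reactive).
Available-oxygen content 7.5 % by mass meets the Class 5.1 criterion (Oxidizer), so the soil oxygenator is Class 5.1.
Organic peroxide kit: self-accelerating decomposition temperature 43.2 °C < 50 °C → Class 4.1 (Self-Reactive).
Class 4.1 net quantity: (three 40 g packs = 120 g) + (two 2 oz packs = 113.6 g) = 233.6 g.
That is within the Class 4.1 cargo aircraft limit of 250 g.
Class 5.1 quantity: three 2.87 kg packs = 8.61 kg.
8.61 kg ≤ 10 kg (cargo aircraft limit, Class 5.1) — within limit.
The segregation rule (Class 4.1 with Class 8) does not apply to Class 4.1 with Class 5.1.
Every hazard class is within its cargo aircraft limit and no segregation rule is violated.

Yes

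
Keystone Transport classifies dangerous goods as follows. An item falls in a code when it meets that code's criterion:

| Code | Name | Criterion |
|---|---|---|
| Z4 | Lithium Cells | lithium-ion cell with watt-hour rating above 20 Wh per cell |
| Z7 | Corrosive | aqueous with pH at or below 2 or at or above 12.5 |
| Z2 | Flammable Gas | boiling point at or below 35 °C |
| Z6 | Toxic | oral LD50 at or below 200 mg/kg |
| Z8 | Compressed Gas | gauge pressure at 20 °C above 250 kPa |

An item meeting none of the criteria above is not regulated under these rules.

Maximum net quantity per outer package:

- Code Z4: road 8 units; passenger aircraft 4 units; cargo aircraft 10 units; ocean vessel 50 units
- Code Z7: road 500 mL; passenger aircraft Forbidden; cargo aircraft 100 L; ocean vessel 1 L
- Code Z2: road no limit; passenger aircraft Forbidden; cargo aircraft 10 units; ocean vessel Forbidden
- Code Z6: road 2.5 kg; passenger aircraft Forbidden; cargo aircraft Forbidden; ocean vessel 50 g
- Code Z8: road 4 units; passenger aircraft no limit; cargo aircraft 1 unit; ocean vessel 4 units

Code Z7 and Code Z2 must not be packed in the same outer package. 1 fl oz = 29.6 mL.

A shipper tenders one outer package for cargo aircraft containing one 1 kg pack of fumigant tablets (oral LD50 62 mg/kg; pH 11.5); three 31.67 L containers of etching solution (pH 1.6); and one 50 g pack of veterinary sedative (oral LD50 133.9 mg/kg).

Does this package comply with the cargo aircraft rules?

No

With oral LD50 62 mg/kg (≤ 200 mg/kg), the fumigant tablets fall in Code Z6.
The etching solution has pH 1.6, which is ≤ 2, so it is Code Z7 (Corrosive).
With oral LD50 133.9 mg/kg (≤ 200 mg/kg), the veterinary sedative falls in Code Z6.
Code Z7 quantity: three 31.67 L containers = 95.01 L.
95.01 L ≤ 100 L (cargo aircraft limit, Code Z7) — within limit.
Code Z6 net quantity: 1 kg + 50 g = 1.05 kg.
Code Z6 is Forbidden by cargo aircraft.
The segregation rule (Code Z7 with Code Z2) does not apply to Code Z7 with Code Z6.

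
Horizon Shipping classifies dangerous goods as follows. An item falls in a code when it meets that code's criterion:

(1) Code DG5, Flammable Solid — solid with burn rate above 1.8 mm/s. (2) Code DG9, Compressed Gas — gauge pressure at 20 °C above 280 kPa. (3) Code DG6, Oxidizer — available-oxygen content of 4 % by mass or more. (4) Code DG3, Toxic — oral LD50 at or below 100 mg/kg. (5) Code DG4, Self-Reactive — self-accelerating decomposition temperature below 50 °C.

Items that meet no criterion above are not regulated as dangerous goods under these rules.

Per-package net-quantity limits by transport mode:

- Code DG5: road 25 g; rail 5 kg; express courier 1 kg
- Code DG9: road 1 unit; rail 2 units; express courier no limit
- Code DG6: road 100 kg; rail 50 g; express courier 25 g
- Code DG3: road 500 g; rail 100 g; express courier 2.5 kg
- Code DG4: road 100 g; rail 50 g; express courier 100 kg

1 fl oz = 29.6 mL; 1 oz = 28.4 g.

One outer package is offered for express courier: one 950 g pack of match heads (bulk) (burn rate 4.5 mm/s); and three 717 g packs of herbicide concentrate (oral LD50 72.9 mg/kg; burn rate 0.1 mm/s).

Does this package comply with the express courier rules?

Yes

The match heads (bulk) have burn rate 4.5 mm/s, which is > 1.8 mm/s, so they are Code DG5 (Flammable Solid).
The herbicide concentrate has oral LD50 72.9 mg/kg, which is ≤ 100 mg/kg, so it is Code DG3 (Toxic).
Code DG3 quantity: three 717 g packs = 2.151 kg.
2.151 kg is within the express courier limit of 2.5 kg for Code DG3.
Code DG5 quantity: 950 g.
950 g is within the express courier limit of 1 kg for Code DG5.
Every hazard code is within its express courier limit and no segregation rule is violated.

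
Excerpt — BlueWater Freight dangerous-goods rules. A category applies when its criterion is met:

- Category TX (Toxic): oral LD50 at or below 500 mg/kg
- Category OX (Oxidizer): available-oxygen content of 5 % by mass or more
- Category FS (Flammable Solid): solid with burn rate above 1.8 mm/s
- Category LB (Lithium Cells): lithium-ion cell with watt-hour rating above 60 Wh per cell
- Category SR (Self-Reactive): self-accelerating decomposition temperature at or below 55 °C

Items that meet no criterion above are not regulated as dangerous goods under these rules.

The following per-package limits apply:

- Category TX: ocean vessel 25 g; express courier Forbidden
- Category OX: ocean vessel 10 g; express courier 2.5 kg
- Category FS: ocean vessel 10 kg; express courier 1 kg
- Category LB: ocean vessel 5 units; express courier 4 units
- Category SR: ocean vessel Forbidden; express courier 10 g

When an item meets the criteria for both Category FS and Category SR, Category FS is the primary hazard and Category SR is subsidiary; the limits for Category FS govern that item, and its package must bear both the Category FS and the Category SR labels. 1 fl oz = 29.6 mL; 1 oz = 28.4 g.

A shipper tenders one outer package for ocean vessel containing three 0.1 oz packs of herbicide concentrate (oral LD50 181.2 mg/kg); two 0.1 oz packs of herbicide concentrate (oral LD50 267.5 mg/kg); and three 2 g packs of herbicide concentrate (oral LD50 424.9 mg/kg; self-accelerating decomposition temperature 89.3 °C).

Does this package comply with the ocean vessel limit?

With oral LD50 181.2 mg/kg (≤ 500 mg/kg), the herbicide concentrate falls in Category TX.
With oral LD50 267.5 mg/kg (≤ 500 mg/kg), the herbicide concentrate falls in Category TX.
With oral LD50 424.9 mg/kg (≤ 500 mg/kg), the herbicide concentrate falls in Category TX.
Category TX net quantity: (three 0.1 oz packs = 8.52 g) + (two 0.1 oz packs = 5.68 g) + (three 2 g packs = 6 g) = 20.2 g.
20.2 g ≤ 25 g (ocean vessel limit, Category TX) — within limit.

Yes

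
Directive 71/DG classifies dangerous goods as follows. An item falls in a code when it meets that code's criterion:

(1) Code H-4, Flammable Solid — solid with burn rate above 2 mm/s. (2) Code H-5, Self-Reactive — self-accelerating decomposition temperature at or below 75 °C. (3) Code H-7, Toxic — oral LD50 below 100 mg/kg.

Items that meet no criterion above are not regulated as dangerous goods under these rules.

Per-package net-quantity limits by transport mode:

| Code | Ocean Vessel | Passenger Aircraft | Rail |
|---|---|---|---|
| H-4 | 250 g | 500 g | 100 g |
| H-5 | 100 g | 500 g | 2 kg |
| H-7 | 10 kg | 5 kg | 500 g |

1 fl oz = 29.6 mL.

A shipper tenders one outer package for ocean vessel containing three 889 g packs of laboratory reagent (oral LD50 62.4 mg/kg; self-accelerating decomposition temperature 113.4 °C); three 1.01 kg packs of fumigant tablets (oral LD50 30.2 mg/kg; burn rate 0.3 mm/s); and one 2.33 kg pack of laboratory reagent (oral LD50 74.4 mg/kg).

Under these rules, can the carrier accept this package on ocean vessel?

Yes

Oral LD50 62.4 mg/kg meets the Code H-7 criterion (Toxic), so the laboratory reagent is Code H-7.
Fumigant tablets: oral LD50 30.2 mg/kg < 100 mg/kg → Code H-7 (Toxic).
Laboratory reagent: oral LD50 74.4 mg/kg < 100 mg/kg → Code H-7 (Toxic).
Code H-7 net quantity: (three 889 g packs = 2.667 kg) + (three 1.01 kg packs = 3.03 kg) + 2.33 kg = 8.027 kg.
That is within the Code H-7 ocean vessel limit of 10 kg.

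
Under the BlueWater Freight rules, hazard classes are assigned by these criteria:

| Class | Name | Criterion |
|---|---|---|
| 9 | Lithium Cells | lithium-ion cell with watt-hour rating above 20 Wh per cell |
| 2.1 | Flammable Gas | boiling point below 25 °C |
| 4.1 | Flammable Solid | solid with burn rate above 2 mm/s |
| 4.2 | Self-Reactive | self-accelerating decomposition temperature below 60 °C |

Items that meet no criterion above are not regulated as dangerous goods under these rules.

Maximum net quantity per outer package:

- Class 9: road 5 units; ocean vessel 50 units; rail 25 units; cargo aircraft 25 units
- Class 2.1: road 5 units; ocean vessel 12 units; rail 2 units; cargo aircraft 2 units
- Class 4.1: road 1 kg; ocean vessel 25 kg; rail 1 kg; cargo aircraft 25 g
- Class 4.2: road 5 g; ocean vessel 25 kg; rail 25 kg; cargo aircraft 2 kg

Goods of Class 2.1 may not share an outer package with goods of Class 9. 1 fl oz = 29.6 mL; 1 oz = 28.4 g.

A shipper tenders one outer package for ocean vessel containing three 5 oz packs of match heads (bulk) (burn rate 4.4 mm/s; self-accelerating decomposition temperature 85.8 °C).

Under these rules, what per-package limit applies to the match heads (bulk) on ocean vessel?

25 kg

Burn rate 4.4 mm/s meets the Class 4.1 criterion (Flammable Solid), so the match heads (bulk) are Class 4.1.
The ocean vessel limit for Class 4.1 is 25 kg.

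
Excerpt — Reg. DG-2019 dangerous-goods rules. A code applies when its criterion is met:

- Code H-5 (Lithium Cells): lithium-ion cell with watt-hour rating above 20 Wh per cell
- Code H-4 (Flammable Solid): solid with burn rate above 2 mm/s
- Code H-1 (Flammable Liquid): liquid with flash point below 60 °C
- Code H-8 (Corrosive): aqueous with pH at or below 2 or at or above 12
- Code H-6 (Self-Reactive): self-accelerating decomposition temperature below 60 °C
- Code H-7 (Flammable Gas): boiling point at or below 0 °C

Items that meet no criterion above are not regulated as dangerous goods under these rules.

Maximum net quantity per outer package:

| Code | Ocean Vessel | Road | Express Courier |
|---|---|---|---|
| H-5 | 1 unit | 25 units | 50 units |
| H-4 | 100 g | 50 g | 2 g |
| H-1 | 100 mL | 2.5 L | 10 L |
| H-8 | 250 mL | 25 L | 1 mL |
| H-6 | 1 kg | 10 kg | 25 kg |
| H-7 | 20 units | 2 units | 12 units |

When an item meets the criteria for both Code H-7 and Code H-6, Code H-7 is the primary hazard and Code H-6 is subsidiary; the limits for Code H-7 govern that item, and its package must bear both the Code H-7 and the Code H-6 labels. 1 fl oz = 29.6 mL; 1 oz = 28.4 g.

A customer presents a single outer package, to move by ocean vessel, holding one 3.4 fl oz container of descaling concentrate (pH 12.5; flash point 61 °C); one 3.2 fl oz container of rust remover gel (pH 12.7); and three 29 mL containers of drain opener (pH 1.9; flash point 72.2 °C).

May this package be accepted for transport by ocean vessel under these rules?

No

Descaling concentrate: pH 12.5 ≥ 12 → Code H-8 (Corrosive).
pH 12.7 meets the Code H-8 criterion (Corrosive), so the rust remover gel is Code H-8.
The drain opener has pH 1.9, which is ≤ 2, so it is Code H-8 (Corrosive).
Code H-8 net quantity: (one 3.4 fl oz container = 100.64 mL) + (one 3.2 fl oz container = 94.72 mL) + (three 29 mL containers = 87 mL) = 282.36 mL.
282.36 mL > 250 mL (ocean vessel limit, Code H-8) — over the limit.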